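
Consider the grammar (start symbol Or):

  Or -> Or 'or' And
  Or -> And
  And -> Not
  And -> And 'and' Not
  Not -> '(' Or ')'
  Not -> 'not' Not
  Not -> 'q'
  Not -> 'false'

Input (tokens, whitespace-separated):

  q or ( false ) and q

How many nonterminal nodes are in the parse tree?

[Or [Or [And [Not q]]] or [And [And [Not ( [Or [And [Not false]]] )]] and [Not q]]]

11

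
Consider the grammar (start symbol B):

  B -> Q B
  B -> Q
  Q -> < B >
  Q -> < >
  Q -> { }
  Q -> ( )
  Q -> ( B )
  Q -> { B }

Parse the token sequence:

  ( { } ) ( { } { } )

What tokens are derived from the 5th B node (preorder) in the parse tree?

{ }

[B [Q ( [B [Q { }]] )] [B [Q ( [B [Q { }] [B [Q { }]]] )]]]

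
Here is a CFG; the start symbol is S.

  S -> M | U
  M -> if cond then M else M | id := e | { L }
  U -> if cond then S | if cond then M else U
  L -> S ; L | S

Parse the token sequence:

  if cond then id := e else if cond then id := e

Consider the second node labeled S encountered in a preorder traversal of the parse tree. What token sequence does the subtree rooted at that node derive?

id := e

[S [U if cond then [M id := e] else [U if cond then [S [M id := e]]]]]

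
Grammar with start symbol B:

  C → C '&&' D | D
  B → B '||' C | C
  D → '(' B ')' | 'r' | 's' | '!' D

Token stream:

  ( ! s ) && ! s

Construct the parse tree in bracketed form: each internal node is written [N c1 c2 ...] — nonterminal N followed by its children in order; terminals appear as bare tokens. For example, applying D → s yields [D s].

[B [C [C [D ( [B [C [D ! [D s]]]] )]] && [D ! [D s]]]]

B
C
C && D
D && D
( B ) && D
( C ) && D
( D ) && D
( ! D ) && D
( ! s ) && D
( ! s ) && ! D
( ! s ) && ! s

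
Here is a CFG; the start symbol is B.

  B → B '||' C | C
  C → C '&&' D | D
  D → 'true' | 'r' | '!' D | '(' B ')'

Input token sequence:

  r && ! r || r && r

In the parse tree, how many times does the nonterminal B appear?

[B [B [C [C [D r]] && [D ! [D r]]]] || [C [C [D r]] && [D r]]]

2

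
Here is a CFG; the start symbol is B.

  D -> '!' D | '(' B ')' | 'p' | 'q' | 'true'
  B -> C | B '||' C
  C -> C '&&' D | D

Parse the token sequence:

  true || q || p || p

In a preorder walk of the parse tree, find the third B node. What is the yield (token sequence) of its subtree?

true || q

[B [B [B [B [C [D true]]] || [C [D q]]] || [C [D p]]] || [C [D p]]]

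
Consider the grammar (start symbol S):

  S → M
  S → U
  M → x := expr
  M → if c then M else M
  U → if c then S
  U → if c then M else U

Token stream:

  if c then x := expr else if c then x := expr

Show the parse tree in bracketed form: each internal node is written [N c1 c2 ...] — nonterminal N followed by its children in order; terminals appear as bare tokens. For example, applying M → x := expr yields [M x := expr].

S
U
if c then M else U
if c then x := expr else U
if c then x := expr else if c then S
if c then x := expr else if c then M
if c then x := expr else if c then x := expr

[S [U if c then [M x := expr] else [U if c then [S [M x := expr]]]]]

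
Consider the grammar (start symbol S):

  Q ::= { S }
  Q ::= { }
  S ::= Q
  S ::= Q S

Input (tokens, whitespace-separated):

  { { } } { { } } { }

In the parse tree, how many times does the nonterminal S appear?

5

[S [Q { [S [Q { }]] }] [S [Q { [S [Q { }]] }] [S [Q { }]]]]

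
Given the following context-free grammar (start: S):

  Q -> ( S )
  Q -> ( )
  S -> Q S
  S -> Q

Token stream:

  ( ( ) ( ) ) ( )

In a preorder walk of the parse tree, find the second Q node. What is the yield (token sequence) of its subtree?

[S [Q ( [S [Q ( )] [S [Q ( )]]] )] [S [Q ( )]]]

( )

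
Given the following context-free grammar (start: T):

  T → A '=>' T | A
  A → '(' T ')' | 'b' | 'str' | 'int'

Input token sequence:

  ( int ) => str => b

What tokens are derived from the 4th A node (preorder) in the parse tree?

[T [A ( [T [A int]] )] => [T [A str] => [T [A b]]]]

b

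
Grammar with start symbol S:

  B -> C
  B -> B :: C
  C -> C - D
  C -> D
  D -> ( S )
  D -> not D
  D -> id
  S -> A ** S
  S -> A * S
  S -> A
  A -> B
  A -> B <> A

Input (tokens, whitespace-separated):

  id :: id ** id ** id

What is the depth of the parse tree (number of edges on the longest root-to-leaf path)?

7

[S [A [B [B [C [D id]]] :: [C [D id]]]] ** [S [A [B [C [D id]]]] ** [S [A [B [C [D id]]]]]]]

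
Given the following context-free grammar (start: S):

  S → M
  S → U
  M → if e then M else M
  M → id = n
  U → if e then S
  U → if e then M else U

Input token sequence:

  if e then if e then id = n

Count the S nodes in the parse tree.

[S [U if e then [S [U if e then [S [M id = n]]]]]]

3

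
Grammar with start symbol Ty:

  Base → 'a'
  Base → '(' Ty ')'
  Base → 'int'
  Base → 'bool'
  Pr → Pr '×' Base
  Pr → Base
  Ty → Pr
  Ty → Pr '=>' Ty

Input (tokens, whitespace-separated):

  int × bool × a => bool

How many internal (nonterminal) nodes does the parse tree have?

10

[Ty [Pr [Pr [Pr [Base int]] × [Base bool]] × [Base a]] => [Ty [Pr [Base bool]]]]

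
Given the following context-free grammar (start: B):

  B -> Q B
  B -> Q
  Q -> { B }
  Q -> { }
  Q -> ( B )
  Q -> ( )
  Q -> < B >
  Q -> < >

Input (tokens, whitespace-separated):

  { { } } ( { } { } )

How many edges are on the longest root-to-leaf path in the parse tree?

6

[B [Q { [B [Q { }]] }] [B [Q ( [B [Q { }] [B [Q { }]]] )]]]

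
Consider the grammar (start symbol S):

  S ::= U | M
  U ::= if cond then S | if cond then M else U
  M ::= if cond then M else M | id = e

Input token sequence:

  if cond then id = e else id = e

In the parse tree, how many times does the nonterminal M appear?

[S [M if cond then [M id = e] else [M id = e]]]

3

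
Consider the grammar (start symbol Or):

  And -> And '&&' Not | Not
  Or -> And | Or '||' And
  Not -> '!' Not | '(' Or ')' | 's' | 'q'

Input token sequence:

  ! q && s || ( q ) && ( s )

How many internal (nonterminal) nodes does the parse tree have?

[Or [Or [And [And [Not ! [Not q]]] && [Not s]]] || [And [And [Not ( [Or [And [Not q]]] )]] && [Not ( [Or [And [Not s]]] )]]]

17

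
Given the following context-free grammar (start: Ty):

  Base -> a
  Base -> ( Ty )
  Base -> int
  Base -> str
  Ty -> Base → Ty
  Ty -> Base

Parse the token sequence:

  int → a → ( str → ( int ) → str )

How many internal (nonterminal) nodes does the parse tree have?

14

[Ty [Base int] → [Ty [Base a] → [Ty [Base ( [Ty [Base str] → [Ty [Base ( [Ty [Base int]] )] → [Ty [Base str]]]] )]]]]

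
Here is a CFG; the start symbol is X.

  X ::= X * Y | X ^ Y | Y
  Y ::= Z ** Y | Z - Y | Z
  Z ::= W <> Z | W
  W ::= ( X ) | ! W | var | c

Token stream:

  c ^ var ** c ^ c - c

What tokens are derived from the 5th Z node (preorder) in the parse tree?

[X [X [X [Y [Z [W c]]]] ^ [Y [Z [W var]] ** [Y [Z [W c]]]]] ^ [Y [Z [W c]] - [Y [Z [W c]]]]]

c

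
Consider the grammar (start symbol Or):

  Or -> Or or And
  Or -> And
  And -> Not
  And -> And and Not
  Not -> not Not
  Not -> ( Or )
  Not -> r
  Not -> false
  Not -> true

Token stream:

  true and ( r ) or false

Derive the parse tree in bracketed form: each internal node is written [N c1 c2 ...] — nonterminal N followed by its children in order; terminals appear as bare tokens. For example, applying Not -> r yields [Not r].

Or
Or or And
And or And
And and Not or And
Not and Not or And
true and Not or And
true and ( Or ) or And
true and ( And ) or And
true and ( Not ) or And
true and ( r ) or And
true and ( r ) or Not
true and ( r ) or false

[Or [Or [And [And [Not true]] and [Not ( [Or [And [Not r]]] )]]] or [And [Not false]]]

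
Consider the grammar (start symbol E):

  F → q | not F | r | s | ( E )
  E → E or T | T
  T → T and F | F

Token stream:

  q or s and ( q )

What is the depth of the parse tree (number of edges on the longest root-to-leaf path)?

6

[E [E [T [F q]]] or [T [T [F s]] and [F ( [E [T [F q]]] )]]]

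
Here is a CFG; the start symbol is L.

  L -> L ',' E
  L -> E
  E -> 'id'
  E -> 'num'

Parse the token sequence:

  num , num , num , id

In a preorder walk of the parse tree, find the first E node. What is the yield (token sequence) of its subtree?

num

[L [L [L [L [E num]] , [E num]] , [E num]] , [E id]]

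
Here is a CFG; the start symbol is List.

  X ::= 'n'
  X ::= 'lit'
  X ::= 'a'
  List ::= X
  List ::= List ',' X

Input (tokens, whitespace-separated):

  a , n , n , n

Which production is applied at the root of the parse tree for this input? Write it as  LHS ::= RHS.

[List [List [List [List [X a]] , [X n]] , [X n]] , [X n]]

List ::= List ',' X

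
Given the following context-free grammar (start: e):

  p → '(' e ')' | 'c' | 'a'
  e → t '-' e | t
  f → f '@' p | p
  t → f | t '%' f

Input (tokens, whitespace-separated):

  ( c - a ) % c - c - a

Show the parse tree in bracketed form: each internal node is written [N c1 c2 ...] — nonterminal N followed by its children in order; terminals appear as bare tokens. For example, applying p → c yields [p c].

e
t - e
t % f - e
f % f - e
p % f - e
( e ) % f - e
( t - e ) % f - e
( f - e ) % f - e
( p - e ) % f - e
( c - e ) % f - e
( c - t ) % f - e
( c - f ) % f - e
( c - p ) % f - e
( c - a ) % f - e
( c - a ) % p - e
( c - a ) % c - e
( c - a ) % c - t - e
( c - a ) % c - f - e
( c - a ) % c - p - e
( c - a ) % c - c - e
( c - a ) % c - c - t
( c - a ) % c - c - f
( c - a ) % c - c - p
( c - a ) % c - c - a

[e [t [t [f [p ( [e [t [f [p c]]] - [e [t [f [p a]]]]] )]]] % [f [p c]]] - [e [t [f [p c]]] - [e [t [f [p a]]]]]]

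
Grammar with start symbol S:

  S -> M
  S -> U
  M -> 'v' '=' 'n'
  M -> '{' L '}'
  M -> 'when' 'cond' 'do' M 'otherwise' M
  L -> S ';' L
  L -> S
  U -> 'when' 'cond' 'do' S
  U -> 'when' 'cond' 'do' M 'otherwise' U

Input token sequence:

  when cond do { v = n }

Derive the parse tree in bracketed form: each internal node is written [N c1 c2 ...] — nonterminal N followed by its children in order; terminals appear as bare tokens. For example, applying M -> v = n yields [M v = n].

S
U
when cond do S
when cond do M
when cond do { L }
when cond do { S }
when cond do { M }
when cond do { v = n }

[S [U when cond do [S [M { [L [S [M v = n]]] }]]]]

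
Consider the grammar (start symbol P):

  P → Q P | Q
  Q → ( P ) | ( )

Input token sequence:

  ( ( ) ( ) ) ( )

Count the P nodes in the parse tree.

[P [Q ( [P [Q ( )] [P [Q ( )]]] )] [P [Q ( )]]]

4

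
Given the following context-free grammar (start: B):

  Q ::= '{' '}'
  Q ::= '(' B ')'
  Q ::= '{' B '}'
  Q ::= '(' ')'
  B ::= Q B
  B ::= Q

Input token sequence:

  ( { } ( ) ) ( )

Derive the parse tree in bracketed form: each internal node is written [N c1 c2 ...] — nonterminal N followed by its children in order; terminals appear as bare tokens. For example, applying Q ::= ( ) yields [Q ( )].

[B [Q ( [B [Q { }] [B [Q ( )]]] )] [B [Q ( )]]]

B
Q B
( B ) B
( Q B ) B
( { } B ) B
( { } Q ) B
( { } ( ) ) B
( { } ( ) ) Q
( { } ( ) ) ( )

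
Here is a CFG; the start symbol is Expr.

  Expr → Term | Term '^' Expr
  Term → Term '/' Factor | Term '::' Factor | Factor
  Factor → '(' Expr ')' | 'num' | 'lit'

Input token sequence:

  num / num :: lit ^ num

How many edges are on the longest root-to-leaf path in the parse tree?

[Expr [Term [Term [Term [Factor num]] / [Factor num]] :: [Factor lit]] ^ [Expr [Term [Factor num]]]]

5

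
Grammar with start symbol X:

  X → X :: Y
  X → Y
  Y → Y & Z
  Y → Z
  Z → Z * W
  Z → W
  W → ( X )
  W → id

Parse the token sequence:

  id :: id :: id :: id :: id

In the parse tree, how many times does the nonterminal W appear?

[X [X [X [X [X [Y [Z [W id]]]] :: [Y [Z [W id]]]] :: [Y [Z [W id]]]] :: [Y [Z [W id]]]] :: [Y [Z [W id]]]]

5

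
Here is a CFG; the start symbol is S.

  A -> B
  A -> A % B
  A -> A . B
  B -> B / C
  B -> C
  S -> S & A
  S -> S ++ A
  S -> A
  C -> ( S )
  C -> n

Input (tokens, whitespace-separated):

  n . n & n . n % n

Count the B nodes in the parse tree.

[S [S [A [A [B [C n]]] . [B [C n]]]] & [A [A [A [B [C n]]] . [B [C n]]] % [B [C n]]]]

5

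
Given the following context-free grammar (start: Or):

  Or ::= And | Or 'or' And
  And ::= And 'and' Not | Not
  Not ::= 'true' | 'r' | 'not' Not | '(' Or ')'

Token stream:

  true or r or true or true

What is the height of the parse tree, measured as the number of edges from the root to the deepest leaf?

6

[Or [Or [Or [Or [And [Not true]]] or [And [Not r]]] or [And [Not true]]] or [And [Not true]]]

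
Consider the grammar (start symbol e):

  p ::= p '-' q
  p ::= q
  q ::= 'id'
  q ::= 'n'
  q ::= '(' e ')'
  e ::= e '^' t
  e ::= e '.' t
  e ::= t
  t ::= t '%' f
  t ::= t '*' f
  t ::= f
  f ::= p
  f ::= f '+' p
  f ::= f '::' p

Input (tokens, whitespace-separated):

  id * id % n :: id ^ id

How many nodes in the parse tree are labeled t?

4

[e [e [t [t [t [f [p [q id]]]] * [f [p [q id]]]] % [f [f [p [q n]]] :: [p [q id]]]]] ^ [t [f [p [q id]]]]]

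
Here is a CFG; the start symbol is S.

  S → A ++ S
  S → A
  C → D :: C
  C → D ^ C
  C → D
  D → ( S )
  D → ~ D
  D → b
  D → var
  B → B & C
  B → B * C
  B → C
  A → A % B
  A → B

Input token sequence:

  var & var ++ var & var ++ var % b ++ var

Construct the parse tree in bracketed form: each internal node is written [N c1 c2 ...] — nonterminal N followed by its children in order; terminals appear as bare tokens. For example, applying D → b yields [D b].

[S [A [B [B [C [D var]]] & [C [D var]]]] ++ [S [A [B [B [C [D var]]] & [C [D var]]]] ++ [S [A [A [B [C [D var]]]] % [B [C [D b]]]] ++ [S [A [B [C [D var]]]]]]]]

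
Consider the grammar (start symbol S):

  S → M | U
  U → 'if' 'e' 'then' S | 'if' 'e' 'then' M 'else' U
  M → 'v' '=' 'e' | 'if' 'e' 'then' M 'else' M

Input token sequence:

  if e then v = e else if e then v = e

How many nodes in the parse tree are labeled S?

2

[S [U if e then [M v = e] else [U if e then [S [M v = e]]]]]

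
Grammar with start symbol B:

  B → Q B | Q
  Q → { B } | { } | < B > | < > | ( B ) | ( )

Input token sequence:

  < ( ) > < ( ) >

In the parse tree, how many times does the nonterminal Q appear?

4

[B [Q < [B [Q ( )]] >] [B [Q < [B [Q ( )]] >]]]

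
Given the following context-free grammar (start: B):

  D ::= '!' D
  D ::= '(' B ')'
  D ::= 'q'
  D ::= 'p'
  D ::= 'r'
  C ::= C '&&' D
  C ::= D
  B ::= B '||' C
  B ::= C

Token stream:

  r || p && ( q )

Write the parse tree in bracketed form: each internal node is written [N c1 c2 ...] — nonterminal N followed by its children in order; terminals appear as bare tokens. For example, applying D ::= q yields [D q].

B
B || C
C || C
D || C
r || C
r || C && D
r || D && D
r || p && D
r || p && ( B )
r || p && ( C )
r || p && ( D )
r || p && ( q )

[B [B [C [D r]]] || [C [C [D p]] && [D ( [B [C [D q]]] )]]]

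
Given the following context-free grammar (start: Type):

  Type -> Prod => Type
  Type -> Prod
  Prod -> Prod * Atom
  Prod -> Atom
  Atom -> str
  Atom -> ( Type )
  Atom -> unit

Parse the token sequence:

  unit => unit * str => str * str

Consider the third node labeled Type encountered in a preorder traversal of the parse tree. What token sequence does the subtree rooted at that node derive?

[Type [Prod [Atom unit]] => [Type [Prod [Prod [Atom unit]] * [Atom str]] => [Type [Prod [Prod [Atom str]] * [Atom str]]]]]

str * str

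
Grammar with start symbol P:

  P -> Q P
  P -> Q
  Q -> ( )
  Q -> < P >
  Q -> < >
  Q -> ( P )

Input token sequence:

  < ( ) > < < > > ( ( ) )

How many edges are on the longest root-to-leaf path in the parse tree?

6

[P [Q < [P [Q ( )]] >] [P [Q < [P [Q < >]] >] [P [Q ( [P [Q ( )]] )]]]]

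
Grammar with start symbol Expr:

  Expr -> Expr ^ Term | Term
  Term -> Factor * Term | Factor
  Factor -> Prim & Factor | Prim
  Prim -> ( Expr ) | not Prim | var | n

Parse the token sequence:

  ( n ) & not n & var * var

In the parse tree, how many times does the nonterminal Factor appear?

[Expr [Term [Factor [Prim ( [Expr [Term [Factor [Prim n]]]] )] & [Factor [Prim not [Prim n]] & [Factor [Prim var]]]] * [Term [Factor [Prim var]]]]]

5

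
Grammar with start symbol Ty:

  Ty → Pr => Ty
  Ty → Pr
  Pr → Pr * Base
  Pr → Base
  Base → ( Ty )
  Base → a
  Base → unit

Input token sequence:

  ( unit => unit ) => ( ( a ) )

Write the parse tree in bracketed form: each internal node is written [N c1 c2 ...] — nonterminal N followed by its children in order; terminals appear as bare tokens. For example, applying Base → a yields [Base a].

Ty
Pr => Ty
Base => Ty
( Ty ) => Ty
( Pr => Ty ) => Ty
( Base => Ty ) => Ty
( unit => Ty ) => Ty
( unit => Pr ) => Ty
( unit => Base ) => Ty
( unit => unit ) => Ty
( unit => unit ) => Pr
( unit => unit ) => Base
( unit => unit ) => ( Ty )
( unit => unit ) => ( Pr )
( unit => unit ) => ( Base )
( unit => unit ) => ( ( Ty ) )
( unit => unit ) => ( ( Pr ) )
( unit => unit ) => ( ( Base ) )
( unit => unit ) => ( ( a ) )

[Ty [Pr [Base ( [Ty [Pr [Base unit]] => [Ty [Pr [Base unit]]]] )]] => [Ty [Pr [Base ( [Ty [Pr [Base ( [Ty [Pr [Base a]]] )]]] )]]]]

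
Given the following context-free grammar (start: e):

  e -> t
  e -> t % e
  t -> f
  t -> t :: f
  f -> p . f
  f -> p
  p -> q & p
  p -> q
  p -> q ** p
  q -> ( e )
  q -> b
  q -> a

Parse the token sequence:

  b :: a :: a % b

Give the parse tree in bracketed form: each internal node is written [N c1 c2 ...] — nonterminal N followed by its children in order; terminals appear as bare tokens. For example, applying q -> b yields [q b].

[e [t [t [t [f [p [q b]]]] :: [f [p [q a]]]] :: [f [p [q a]]]] % [e [t [f [p [q b]]]]]]

e
t % e
t :: f % e
t :: f :: f % e
f :: f :: f % e
p :: f :: f % e
q :: f :: f % e
b :: f :: f % e
b :: p :: f % e
b :: q :: f % e
b :: a :: f % e
b :: a :: p % e
b :: a :: q % e
b :: a :: a % e
b :: a :: a % t
b :: a :: a % f
b :: a :: a % p
b :: a :: a % q
b :: a :: a % b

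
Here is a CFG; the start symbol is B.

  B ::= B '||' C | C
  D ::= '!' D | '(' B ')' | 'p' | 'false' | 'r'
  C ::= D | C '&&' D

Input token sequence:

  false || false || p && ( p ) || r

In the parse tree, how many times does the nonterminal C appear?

6

[B [B [B [B [C [D false]]] || [C [D false]]] || [C [C [D p]] && [D ( [B [C [D p]]] )]]] || [C [D r]]]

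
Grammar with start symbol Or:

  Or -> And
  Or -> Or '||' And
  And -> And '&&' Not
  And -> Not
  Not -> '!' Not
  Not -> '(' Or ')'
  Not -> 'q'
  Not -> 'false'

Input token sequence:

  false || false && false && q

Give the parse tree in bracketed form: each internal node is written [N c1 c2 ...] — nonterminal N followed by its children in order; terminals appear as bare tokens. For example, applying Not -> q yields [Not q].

[Or [Or [And [Not false]]] || [And [And [And [Not false]] && [Not false]] && [Not q]]]

Or
Or || And
And || And
Not || And
false || And
false || And && Not
false || And && Not && Not
false || Not && Not && Not
false || false && Not && Not
false || false && false && Not
false || false && false && q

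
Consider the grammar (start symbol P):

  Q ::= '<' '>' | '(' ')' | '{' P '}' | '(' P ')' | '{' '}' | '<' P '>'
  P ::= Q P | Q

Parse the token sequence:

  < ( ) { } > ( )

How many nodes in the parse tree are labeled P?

4

[P [Q < [P [Q ( )] [P [Q { }]]] >] [P [Q ( )]]]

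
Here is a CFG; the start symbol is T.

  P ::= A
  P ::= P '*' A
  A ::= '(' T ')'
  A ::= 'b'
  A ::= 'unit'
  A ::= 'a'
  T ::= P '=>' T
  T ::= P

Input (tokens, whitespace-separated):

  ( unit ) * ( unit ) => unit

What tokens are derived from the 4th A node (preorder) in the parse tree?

[T [P [P [A ( [T [P [A unit]]] )]] * [A ( [T [P [A unit]]] )]] => [T [P [A unit]]]]

unit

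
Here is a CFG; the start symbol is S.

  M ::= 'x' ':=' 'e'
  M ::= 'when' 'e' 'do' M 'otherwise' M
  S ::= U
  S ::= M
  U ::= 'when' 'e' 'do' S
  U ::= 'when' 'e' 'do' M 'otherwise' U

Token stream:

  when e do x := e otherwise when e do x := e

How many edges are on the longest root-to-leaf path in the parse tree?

5

[S [U when e do [M x := e] otherwise [U when e do [S [M x := e]]]]]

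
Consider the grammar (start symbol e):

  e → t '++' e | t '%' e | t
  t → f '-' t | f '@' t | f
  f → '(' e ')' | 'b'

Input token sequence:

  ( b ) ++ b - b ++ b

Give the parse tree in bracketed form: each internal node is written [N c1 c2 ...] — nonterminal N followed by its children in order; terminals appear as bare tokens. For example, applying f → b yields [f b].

[e [t [f ( [e [t [f b]]] )]] ++ [e [t [f b] - [t [f b]]] ++ [e [t [f b]]]]]

e
t ++ e
f ++ e
( e ) ++ e
( t ) ++ e
( f ) ++ e
( b ) ++ e
( b ) ++ t ++ e
( b ) ++ f - t ++ e
( b ) ++ b - t ++ e
( b ) ++ b - f ++ e
( b ) ++ b - b ++ e
( b ) ++ b - b ++ t
( b ) ++ b - b ++ f
( b ) ++ b - b ++ b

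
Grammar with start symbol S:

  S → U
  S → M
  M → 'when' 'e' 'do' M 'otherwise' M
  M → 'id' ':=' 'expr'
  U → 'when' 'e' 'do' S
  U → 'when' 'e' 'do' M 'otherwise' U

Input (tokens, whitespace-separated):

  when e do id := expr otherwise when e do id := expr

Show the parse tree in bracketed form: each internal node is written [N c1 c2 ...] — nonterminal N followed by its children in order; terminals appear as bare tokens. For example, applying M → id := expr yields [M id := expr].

[S [U when e do [M id := expr] otherwise [U when e do [S [M id := expr]]]]]

S
U
when e do M otherwise U
when e do id := expr otherwise U
when e do id := expr otherwise when e do S
when e do id := expr otherwise when e do M
when e do id := expr otherwise when e do id := expr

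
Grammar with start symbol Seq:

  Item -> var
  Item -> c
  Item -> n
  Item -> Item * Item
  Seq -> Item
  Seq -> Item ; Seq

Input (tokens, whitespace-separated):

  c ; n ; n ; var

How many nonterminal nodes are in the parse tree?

8

[Seq [Item c] ; [Seq [Item n] ; [Seq [Item n] ; [Seq [Item var]]]]]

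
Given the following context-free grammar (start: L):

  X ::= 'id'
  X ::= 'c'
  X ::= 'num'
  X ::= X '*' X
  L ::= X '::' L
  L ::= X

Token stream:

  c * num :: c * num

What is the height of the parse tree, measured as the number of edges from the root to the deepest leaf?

[L [X [X c] * [X num]] :: [L [X [X c] * [X num]]]]

4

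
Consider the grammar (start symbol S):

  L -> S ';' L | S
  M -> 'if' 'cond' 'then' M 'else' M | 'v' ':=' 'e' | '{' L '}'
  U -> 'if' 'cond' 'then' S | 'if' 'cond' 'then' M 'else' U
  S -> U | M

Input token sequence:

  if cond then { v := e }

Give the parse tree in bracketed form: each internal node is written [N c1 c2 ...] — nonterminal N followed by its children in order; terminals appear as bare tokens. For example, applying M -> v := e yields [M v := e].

S
U
if cond then S
if cond then M
if cond then { L }
if cond then { S }
if cond then { M }
if cond then { v := e }

[S [U if cond then [S [M { [L [S [M v := e]]] }]]]]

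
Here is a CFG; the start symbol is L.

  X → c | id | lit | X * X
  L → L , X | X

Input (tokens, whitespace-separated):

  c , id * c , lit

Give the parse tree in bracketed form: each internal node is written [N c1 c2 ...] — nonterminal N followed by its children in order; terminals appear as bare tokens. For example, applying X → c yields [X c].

L
L , X
L , X , X
X , X , X
c , X , X
c , X * X , X
c , id * X , X
c , id * c , X
c , id * c , lit

[L [L [L [X c]] , [X [X id] * [X c]]] , [X lit]]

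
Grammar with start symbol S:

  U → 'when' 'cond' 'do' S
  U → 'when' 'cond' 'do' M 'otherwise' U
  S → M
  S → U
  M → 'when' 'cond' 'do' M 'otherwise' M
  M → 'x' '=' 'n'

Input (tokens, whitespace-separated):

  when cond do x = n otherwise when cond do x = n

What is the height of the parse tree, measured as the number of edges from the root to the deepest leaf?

[S [U when cond do [M x = n] otherwise [U when cond do [S [M x = n]]]]]

5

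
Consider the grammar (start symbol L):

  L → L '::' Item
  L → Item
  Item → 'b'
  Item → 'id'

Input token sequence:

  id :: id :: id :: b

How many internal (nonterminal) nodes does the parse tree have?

8

[L [L [L [L [Item id]] :: [Item id]] :: [Item id]] :: [Item b]]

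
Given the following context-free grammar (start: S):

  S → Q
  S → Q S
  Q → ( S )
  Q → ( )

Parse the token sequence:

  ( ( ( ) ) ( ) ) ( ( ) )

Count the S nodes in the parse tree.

[S [Q ( [S [Q ( [S [Q ( )]] )] [S [Q ( )]]] )] [S [Q ( [S [Q ( )]] )]]]

6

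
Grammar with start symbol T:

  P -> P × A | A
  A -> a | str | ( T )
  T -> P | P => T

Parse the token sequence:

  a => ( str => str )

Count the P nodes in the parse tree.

[T [P [A a]] => [T [P [A ( [T [P [A str]] => [T [P [A str]]]] )]]]]

4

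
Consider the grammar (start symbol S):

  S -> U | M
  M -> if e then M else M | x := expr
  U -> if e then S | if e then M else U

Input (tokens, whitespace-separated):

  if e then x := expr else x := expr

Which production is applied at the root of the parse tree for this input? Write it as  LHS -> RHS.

[S [M if e then [M x := expr] else [M x := expr]]]

S -> M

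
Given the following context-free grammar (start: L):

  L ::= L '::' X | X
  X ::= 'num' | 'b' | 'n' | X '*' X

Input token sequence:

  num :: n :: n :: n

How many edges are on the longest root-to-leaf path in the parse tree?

5

[L [L [L [L [X num]] :: [X n]] :: [X n]] :: [X n]]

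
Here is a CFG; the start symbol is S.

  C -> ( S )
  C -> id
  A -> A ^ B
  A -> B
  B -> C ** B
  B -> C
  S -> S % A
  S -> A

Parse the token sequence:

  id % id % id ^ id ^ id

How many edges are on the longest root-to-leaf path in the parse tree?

6

[S [S [S [A [B [C id]]]] % [A [B [C id]]]] % [A [A [A [B [C id]]] ^ [B [C id]]] ^ [B [C id]]]]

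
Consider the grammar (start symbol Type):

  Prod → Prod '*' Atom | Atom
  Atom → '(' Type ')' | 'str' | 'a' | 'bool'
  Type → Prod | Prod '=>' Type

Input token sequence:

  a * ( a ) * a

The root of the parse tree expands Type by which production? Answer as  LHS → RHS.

Type → Prod

[Type [Prod [Prod [Prod [Atom a]] * [Atom ( [Type [Prod [Atom a]]] )]] * [Atom a]]]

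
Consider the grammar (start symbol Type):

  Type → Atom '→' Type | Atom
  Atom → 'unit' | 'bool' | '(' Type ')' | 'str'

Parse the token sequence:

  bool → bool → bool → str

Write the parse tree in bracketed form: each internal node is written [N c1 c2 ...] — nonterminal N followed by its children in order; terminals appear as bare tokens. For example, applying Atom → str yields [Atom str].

Type
Atom → Type
bool → Type
bool → Atom → Type
bool → bool → Type
bool → bool → Atom → Type
bool → bool → bool → Type
bool → bool → bool → Atom
bool → bool → bool → str

[Type [Atom bool] → [Type [Atom bool] → [Type [Atom bool] → [Type [Atom str]]]]]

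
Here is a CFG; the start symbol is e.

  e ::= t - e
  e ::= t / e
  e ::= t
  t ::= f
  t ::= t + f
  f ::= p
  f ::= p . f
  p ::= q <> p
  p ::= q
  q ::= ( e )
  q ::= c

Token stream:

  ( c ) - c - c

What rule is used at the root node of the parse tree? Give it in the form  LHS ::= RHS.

[e [t [f [p [q ( [e [t [f [p [q c]]]]] )]]]] - [e [t [f [p [q c]]]] - [e [t [f [p [q c]]]]]]]

e ::= t - e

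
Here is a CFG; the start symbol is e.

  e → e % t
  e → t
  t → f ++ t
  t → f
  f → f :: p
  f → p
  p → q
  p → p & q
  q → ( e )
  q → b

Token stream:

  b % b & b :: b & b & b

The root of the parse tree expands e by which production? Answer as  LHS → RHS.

e → e % t

[e [e [t [f [p [q b]]]]] % [t [f [f [p [p [q b]] & [q b]]] :: [p [p [p [q b]] & [q b]] & [q b]]]]]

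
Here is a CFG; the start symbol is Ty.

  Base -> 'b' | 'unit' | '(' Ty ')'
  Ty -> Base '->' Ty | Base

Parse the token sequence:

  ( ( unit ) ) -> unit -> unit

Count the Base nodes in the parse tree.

[Ty [Base ( [Ty [Base ( [Ty [Base unit]] )]] )] -> [Ty [Base unit] -> [Ty [Base unit]]]]

5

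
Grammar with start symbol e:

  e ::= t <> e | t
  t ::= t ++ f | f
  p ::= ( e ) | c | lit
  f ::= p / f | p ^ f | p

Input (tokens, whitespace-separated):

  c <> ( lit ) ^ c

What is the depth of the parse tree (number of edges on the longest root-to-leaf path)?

[e [t [f [p c]]] <> [e [t [f [p ( [e [t [f [p lit]]]] )] ^ [f [p c]]]]]]

9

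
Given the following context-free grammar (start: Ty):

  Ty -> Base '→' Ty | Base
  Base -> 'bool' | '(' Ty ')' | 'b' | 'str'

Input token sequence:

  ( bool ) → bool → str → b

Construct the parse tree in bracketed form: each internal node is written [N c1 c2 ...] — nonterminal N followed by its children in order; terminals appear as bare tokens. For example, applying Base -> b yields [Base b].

[Ty [Base ( [Ty [Base bool]] )] → [Ty [Base bool] → [Ty [Base str] → [Ty [Base b]]]]]

Ty
Base → Ty
( Ty ) → Ty
( Base ) → Ty
( bool ) → Ty
( bool ) → Base → Ty
( bool ) → bool → Ty
( bool ) → bool → Base → Ty
( bool ) → bool → str → Ty
( bool ) → bool → str → Base
( bool ) → bool → str → b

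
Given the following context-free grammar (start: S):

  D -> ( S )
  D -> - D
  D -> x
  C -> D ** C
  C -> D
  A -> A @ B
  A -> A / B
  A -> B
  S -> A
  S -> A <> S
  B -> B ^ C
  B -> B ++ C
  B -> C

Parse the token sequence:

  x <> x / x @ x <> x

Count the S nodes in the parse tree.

3

[S [A [B [C [D x]]]] <> [S [A [A [A [B [C [D x]]]] / [B [C [D x]]]] @ [B [C [D x]]]] <> [S [A [B [C [D x]]]]]]]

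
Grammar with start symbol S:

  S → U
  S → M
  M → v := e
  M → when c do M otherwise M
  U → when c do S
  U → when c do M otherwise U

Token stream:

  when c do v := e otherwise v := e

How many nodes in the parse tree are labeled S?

[S [M when c do [M v := e] otherwise [M v := e]]]

1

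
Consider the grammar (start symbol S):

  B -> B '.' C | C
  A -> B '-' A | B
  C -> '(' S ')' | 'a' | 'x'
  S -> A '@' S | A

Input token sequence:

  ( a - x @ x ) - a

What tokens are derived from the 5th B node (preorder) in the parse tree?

[S [A [B [C ( [S [A [B [C a]] - [A [B [C x]]]] @ [S [A [B [C x]]]]] )]] - [A [B [C a]]]]]

a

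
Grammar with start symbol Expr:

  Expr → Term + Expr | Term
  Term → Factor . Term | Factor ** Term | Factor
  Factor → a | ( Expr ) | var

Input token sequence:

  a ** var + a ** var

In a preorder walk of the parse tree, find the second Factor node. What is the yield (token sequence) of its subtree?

[Expr [Term [Factor a] ** [Term [Factor var]]] + [Expr [Term [Factor a] ** [Term [Factor var]]]]]

var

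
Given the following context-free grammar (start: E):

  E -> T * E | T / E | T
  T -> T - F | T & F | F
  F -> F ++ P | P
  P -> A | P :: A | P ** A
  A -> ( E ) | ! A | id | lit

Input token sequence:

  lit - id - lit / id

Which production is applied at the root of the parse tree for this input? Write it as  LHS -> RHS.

E -> T / E

[E [T [T [T [F [P [A lit]]]] - [F [P [A id]]]] - [F [P [A lit]]]] / [E [T [F [P [A id]]]]]]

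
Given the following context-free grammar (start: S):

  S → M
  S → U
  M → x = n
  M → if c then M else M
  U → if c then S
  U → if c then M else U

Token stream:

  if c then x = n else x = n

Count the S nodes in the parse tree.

[S [M if c then [M x = n] else [M x = n]]]

1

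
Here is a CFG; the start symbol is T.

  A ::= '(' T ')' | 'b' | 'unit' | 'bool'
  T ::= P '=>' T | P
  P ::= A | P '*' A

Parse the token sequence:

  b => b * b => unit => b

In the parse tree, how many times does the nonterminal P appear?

[T [P [A b]] => [T [P [P [A b]] * [A b]] => [T [P [A unit]] => [T [P [A b]]]]]]

5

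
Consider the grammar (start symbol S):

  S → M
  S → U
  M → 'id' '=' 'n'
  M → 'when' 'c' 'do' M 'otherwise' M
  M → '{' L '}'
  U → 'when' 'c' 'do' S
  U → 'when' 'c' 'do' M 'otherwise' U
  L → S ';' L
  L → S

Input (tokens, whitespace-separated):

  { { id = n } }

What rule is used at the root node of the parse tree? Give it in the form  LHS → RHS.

[S [M { [L [S [M { [L [S [M id = n]]] }]]] }]]

S → M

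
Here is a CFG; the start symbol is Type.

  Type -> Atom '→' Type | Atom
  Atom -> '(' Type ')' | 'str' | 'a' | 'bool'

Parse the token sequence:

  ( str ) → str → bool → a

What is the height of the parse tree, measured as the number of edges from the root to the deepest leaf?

[Type [Atom ( [Type [Atom str]] )] → [Type [Atom str] → [Type [Atom bool] → [Type [Atom a]]]]]

5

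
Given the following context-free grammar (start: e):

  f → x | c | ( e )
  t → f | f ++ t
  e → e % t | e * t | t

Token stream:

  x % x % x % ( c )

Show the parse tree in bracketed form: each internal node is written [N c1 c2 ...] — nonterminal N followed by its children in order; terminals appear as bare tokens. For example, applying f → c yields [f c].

[e [e [e [e [t [f x]]] % [t [f x]]] % [t [f x]]] % [t [f ( [e [t [f c]]] )]]]

e
e % t
e % t % t
e % t % t % t
t % t % t % t
f % t % t % t
x % t % t % t
x % f % t % t
x % x % t % t
x % x % f % t
x % x % x % t
x % x % x % f
x % x % x % ( e )
x % x % x % ( t )
x % x % x % ( f )
x % x % x % ( c )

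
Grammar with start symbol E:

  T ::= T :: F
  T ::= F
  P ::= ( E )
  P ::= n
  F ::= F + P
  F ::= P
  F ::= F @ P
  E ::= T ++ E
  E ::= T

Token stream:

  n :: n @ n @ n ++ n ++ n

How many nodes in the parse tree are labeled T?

[E [T [T [F [P n]]] :: [F [F [F [P n]] @ [P n]] @ [P n]]] ++ [E [T [F [P n]]] ++ [E [T [F [P n]]]]]]

4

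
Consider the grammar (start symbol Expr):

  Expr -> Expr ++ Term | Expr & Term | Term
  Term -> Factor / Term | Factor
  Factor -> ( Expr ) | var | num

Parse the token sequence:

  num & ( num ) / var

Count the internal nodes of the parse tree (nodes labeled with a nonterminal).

[Expr [Expr [Term [Factor num]]] & [Term [Factor ( [Expr [Term [Factor num]]] )] / [Term [Factor var]]]]

11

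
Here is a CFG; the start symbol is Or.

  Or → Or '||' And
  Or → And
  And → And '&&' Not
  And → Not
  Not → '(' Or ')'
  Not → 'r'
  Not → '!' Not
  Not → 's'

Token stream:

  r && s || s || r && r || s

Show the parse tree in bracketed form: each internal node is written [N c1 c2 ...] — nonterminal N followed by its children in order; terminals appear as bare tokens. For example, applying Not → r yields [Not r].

[Or [Or [Or [Or [And [And [Not r]] && [Not s]]] || [And [Not s]]] || [And [And [Not r]] && [Not r]]] || [And [Not s]]]

Or
Or || And
Or || And || And
Or || And || And || And
And || And || And || And
And && Not || And || And || And
Not && Not || And || And || And
r && Not || And || And || And
r && s || And || And || And
r && s || Not || And || And
r && s || s || And || And
r && s || s || And && Not || And
r && s || s || Not && Not || And
r && s || s || r && Not || And
r && s || s || r && r || And
r && s || s || r && r || Not
r && s || s || r && r || s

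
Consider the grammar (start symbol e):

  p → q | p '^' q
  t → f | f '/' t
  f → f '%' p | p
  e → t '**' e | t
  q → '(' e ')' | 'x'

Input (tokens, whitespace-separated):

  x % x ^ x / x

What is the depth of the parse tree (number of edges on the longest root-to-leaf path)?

6

[e [t [f [f [p [q x]]] % [p [p [q x]] ^ [q x]]] / [t [f [p [q x]]]]]]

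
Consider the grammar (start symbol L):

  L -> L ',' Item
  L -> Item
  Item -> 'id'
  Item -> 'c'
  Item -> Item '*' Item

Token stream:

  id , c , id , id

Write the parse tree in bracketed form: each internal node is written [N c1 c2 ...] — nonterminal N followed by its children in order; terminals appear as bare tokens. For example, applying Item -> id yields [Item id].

L
L , Item
L , Item , Item
L , Item , Item , Item
Item , Item , Item , Item
id , Item , Item , Item
id , c , Item , Item
id , c , id , Item
id , c , id , id

[L [L [L [L [Item id]] , [Item c]] , [Item id]] , [Item id]]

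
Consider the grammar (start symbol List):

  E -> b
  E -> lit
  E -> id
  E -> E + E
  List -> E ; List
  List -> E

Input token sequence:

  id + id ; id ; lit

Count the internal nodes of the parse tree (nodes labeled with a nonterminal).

8

[List [E [E id] + [E id]] ; [List [E id] ; [List [E lit]]]]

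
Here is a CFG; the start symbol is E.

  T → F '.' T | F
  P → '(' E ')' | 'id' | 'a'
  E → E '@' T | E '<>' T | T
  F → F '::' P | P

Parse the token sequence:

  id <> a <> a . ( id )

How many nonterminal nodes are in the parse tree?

19

[E [E [E [T [F [P id]]]] <> [T [F [P a]]]] <> [T [F [P a]] . [T [F [P ( [E [T [F [P id]]]] )]]]]]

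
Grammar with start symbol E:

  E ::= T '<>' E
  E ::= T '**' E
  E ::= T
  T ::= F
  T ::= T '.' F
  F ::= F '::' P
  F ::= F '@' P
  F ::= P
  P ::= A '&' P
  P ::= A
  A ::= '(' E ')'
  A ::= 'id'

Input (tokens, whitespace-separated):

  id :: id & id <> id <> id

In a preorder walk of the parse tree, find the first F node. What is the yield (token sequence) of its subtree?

[E [T [F [F [P [A id]]] :: [P [A id] & [P [A id]]]]] <> [E [T [F [P [A id]]]] <> [E [T [F [P [A id]]]]]]]

id :: id & id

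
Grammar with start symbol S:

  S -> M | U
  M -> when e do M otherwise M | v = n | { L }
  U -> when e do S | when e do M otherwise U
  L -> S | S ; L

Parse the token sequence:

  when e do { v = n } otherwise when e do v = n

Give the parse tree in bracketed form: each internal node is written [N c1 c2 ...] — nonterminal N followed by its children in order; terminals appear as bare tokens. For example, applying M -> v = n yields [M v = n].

S
U
when e do M otherwise U
when e do { L } otherwise U
when e do { S } otherwise U
when e do { M } otherwise U
when e do { v = n } otherwise U
when e do { v = n } otherwise when e do S
when e do { v = n } otherwise when e do M
when e do { v = n } otherwise when e do v = n

[S [U when e do [M { [L [S [M v = n]]] }] otherwise [U when e do [S [M v = n]]]]]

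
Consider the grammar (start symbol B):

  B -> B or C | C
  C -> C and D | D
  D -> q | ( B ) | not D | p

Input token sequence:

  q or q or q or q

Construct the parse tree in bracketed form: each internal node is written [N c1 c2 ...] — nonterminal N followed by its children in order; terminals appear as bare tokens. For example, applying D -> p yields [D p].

B
B or C
B or C or C
B or C or C or C
C or C or C or C
D or C or C or C
q or C or C or C
q or D or C or C
q or q or C or C
q or q or D or C
q or q or q or C
q or q or q or D
q or q or q or q

[B [B [B [B [C [D q]]] or [C [D q]]] or [C [D q]]] or [C [D q]]]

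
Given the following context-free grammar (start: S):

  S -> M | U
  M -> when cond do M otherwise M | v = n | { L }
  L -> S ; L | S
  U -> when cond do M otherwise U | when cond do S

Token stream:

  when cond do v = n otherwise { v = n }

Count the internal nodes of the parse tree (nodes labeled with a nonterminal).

7

[S [M when cond do [M v = n] otherwise [M { [L [S [M v = n]]] }]]]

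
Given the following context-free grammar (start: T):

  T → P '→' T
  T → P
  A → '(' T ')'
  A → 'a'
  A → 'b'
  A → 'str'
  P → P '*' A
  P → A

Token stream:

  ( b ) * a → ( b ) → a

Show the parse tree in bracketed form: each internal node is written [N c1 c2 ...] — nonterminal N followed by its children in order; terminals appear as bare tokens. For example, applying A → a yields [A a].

[T [P [P [A ( [T [P [A b]]] )]] * [A a]] → [T [P [A ( [T [P [A b]]] )]] → [T [P [A a]]]]]

T
P → T
P * A → T
A * A → T
( T ) * A → T
( P ) * A → T
( A ) * A → T
( b ) * A → T
( b ) * a → T
( b ) * a → P → T
( b ) * a → A → T
( b ) * a → ( T ) → T
( b ) * a → ( P ) → T
( b ) * a → ( A ) → T
( b ) * a → ( b ) → T
( b ) * a → ( b ) → P
( b ) * a → ( b ) → A
( b ) * a → ( b ) → a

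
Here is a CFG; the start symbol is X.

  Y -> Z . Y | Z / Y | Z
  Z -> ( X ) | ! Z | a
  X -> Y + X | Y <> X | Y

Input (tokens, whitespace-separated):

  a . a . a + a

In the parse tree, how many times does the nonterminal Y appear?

4

[X [Y [Z a] . [Y [Z a] . [Y [Z a]]]] + [X [Y [Z a]]]]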